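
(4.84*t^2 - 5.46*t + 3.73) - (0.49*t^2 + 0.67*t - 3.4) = 4.35*t^2 - 6.13*t + 7.13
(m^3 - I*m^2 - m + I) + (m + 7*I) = m^3 - I*m^2 + 8*I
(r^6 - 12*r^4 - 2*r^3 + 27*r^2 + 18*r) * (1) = r^6 - 12*r^4 - 2*r^3 + 27*r^2 + 18*r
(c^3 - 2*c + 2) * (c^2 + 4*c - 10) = c^5 + 4*c^4 - 12*c^3 - 6*c^2 + 28*c - 20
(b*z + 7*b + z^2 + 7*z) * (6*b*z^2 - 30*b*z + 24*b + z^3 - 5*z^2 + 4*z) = 6*b^2*z^3 + 12*b^2*z^2 - 186*b^2*z + 168*b^2 + 7*b*z^4 + 14*b*z^3 - 217*b*z^2 + 196*b*z + z^5 + 2*z^4 - 31*z^3 + 28*z^2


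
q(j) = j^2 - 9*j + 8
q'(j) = 2*j - 9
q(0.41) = 4.48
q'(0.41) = -8.18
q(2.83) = -9.46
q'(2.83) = -3.34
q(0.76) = 1.74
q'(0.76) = -7.48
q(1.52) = -3.37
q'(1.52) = -5.96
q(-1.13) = 19.45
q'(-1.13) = -11.26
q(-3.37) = 49.69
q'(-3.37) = -15.74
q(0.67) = 2.42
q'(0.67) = -7.66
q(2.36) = -7.67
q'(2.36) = -4.28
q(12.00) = 44.00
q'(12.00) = 15.00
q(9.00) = 8.00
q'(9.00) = 9.00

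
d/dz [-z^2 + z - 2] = 1 - 2*z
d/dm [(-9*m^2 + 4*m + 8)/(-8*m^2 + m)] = (23*m^2 + 128*m - 8)/(m^2*(64*m^2 - 16*m + 1))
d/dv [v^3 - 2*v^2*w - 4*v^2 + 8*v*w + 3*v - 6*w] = 3*v^2 - 4*v*w - 8*v + 8*w + 3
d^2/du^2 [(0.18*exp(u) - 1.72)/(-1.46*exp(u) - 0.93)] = (3.910756*exp(u) - 2.491098)*exp(u)/(3.112136*exp(3*u) + 5.947164*exp(2*u) + 3.788262*exp(u) + 0.804357)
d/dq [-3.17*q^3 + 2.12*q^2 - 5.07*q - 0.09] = -9.51*q^2 + 4.24*q - 5.07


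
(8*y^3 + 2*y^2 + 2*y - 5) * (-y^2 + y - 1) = -8*y^5 + 6*y^4 - 8*y^3 + 5*y^2 - 7*y + 5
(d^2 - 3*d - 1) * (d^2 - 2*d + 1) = d^4 - 5*d^3 + 6*d^2 - d - 1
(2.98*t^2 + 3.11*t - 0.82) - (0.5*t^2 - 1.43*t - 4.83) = 2.48*t^2 + 4.54*t + 4.01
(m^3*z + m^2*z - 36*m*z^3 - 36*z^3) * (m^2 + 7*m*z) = m^5*z + 7*m^4*z^2 + m^4*z - 36*m^3*z^3 + 7*m^3*z^2 - 252*m^2*z^4 - 36*m^2*z^3 - 252*m*z^4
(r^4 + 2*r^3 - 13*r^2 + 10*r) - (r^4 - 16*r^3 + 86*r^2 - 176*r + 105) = 18*r^3 - 99*r^2 + 186*r - 105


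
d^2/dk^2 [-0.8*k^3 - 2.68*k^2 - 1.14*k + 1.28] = -4.8*k - 5.36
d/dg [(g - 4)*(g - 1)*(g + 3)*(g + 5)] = 4*g^3 + 9*g^2 - 42*g - 43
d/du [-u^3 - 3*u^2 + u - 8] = -3*u^2 - 6*u + 1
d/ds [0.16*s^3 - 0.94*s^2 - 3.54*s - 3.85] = 0.48*s^2 - 1.88*s - 3.54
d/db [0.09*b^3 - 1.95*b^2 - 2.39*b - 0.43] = 0.27*b^2 - 3.9*b - 2.39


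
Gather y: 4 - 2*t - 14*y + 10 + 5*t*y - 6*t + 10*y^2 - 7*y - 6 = -8*t + 10*y^2 + y*(5*t - 21) + 8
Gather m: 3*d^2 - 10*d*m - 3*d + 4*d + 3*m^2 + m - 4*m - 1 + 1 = 3*d^2 + d + 3*m^2 + m*(-10*d - 3)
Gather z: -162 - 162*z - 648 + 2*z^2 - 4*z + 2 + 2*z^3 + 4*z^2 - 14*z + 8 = 2*z^3 + 6*z^2 - 180*z - 800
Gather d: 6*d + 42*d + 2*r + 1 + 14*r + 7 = 48*d + 16*r + 8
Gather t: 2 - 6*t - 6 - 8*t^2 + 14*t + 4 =-8*t^2 + 8*t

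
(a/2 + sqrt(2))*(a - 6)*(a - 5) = a^3/2 - 11*a^2/2 + sqrt(2)*a^2 - 11*sqrt(2)*a + 15*a + 30*sqrt(2)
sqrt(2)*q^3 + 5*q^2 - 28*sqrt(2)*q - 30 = (q - 3*sqrt(2))*(q + 5*sqrt(2))*(sqrt(2)*q + 1)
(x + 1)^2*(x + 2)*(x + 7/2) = x^4 + 15*x^3/2 + 19*x^2 + 39*x/2 + 7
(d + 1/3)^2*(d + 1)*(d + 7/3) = d^4 + 4*d^3 + 14*d^2/3 + 52*d/27 + 7/27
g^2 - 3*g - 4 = (g - 4)*(g + 1)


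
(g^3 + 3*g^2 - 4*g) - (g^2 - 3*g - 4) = g^3 + 2*g^2 - g + 4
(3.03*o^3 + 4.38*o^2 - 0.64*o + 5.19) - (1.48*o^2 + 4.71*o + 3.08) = 3.03*o^3 + 2.9*o^2 - 5.35*o + 2.11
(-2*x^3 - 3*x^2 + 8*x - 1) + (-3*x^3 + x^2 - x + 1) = -5*x^3 - 2*x^2 + 7*x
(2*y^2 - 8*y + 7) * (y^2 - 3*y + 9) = 2*y^4 - 14*y^3 + 49*y^2 - 93*y + 63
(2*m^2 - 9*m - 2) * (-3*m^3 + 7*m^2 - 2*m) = -6*m^5 + 41*m^4 - 61*m^3 + 4*m^2 + 4*m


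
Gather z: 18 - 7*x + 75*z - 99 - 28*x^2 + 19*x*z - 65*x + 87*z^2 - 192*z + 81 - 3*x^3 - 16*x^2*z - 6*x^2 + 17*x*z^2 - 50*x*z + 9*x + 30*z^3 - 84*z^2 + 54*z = -3*x^3 - 34*x^2 - 63*x + 30*z^3 + z^2*(17*x + 3) + z*(-16*x^2 - 31*x - 63)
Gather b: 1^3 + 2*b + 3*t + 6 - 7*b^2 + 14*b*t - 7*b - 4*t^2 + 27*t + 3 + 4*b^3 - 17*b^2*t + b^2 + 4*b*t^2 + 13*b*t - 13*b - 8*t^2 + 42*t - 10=4*b^3 + b^2*(-17*t - 6) + b*(4*t^2 + 27*t - 18) - 12*t^2 + 72*t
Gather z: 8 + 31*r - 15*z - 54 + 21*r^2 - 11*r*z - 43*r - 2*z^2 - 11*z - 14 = 21*r^2 - 12*r - 2*z^2 + z*(-11*r - 26) - 60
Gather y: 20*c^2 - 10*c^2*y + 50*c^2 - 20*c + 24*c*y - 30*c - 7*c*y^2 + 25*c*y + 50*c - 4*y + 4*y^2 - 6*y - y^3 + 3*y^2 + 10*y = 70*c^2 - y^3 + y^2*(7 - 7*c) + y*(-10*c^2 + 49*c)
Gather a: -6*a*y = -6*a*y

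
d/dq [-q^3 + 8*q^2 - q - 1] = -3*q^2 + 16*q - 1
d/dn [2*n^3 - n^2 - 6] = 2*n*(3*n - 1)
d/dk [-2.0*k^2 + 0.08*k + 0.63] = 0.08 - 4.0*k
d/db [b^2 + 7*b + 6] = 2*b + 7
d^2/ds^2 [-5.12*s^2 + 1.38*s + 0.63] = -10.2400000000000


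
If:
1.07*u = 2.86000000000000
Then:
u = 2.67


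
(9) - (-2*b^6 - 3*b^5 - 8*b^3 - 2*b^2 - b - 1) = 2*b^6 + 3*b^5 + 8*b^3 + 2*b^2 + b + 10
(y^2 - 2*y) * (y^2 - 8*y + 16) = y^4 - 10*y^3 + 32*y^2 - 32*y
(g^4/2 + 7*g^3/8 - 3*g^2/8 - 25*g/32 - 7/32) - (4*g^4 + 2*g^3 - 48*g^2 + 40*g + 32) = -7*g^4/2 - 9*g^3/8 + 381*g^2/8 - 1305*g/32 - 1031/32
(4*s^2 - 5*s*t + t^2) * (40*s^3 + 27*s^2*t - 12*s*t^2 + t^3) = 160*s^5 - 92*s^4*t - 143*s^3*t^2 + 91*s^2*t^3 - 17*s*t^4 + t^5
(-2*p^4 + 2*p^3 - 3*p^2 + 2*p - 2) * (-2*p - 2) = 4*p^5 + 2*p^3 + 2*p^2 + 4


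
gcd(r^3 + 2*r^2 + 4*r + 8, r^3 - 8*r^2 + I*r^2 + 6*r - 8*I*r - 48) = r - 2*I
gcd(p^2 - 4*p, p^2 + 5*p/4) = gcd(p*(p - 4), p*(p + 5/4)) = p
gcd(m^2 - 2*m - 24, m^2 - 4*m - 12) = m - 6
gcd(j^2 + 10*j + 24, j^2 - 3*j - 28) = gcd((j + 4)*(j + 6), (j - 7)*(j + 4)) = j + 4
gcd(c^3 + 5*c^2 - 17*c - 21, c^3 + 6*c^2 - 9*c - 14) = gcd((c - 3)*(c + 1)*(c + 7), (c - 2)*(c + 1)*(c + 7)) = c^2 + 8*c + 7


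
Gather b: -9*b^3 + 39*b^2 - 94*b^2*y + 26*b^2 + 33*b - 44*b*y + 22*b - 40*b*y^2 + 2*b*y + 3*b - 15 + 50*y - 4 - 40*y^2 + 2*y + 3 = -9*b^3 + b^2*(65 - 94*y) + b*(-40*y^2 - 42*y + 58) - 40*y^2 + 52*y - 16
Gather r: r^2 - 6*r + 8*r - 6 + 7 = r^2 + 2*r + 1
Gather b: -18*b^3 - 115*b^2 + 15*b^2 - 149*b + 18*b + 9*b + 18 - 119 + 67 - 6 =-18*b^3 - 100*b^2 - 122*b - 40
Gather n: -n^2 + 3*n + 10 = -n^2 + 3*n + 10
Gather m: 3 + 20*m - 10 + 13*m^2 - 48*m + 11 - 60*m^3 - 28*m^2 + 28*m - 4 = -60*m^3 - 15*m^2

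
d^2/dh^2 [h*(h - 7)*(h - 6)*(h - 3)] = 12*h^2 - 96*h + 162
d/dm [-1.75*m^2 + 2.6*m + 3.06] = 2.6 - 3.5*m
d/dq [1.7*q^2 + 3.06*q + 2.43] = 3.4*q + 3.06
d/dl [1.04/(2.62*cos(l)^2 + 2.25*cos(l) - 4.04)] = (5.4496*cos(l) + 2.34)*sin(l)/(2.62*cos(l)^2 + 2.25*cos(l) - 4.04)^2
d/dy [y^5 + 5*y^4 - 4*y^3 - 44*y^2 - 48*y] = 5*y^4 + 20*y^3 - 12*y^2 - 88*y - 48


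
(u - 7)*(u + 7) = u^2 - 49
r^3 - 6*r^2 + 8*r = r*(r - 4)*(r - 2)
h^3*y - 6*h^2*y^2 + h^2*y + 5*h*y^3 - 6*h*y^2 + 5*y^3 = (h - 5*y)*(h - y)*(h*y + y)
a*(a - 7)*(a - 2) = a^3 - 9*a^2 + 14*a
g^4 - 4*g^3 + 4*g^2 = g^2*(g - 2)^2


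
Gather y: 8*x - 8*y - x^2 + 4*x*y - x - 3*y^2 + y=-x^2 + 7*x - 3*y^2 + y*(4*x - 7)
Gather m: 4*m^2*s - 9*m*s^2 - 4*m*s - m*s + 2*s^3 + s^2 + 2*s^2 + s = 4*m^2*s + m*(-9*s^2 - 5*s) + 2*s^3 + 3*s^2 + s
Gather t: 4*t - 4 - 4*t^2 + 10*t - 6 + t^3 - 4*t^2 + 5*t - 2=t^3 - 8*t^2 + 19*t - 12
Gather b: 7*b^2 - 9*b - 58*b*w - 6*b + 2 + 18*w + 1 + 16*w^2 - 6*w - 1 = 7*b^2 + b*(-58*w - 15) + 16*w^2 + 12*w + 2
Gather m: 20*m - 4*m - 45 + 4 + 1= 16*m - 40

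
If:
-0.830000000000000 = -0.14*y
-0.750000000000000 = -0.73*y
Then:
No Solution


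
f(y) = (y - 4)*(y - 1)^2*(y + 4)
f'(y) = (y - 4)*(y - 1)^2 + (y - 4)*(y + 4)*(2*y - 2) + (y - 1)^2*(y + 4)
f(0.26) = -8.72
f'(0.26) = 23.86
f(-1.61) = -91.34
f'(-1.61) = 48.05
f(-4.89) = 274.49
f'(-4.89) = -432.49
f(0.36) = -6.50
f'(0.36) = 20.61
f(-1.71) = -96.03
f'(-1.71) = 45.75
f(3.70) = -16.84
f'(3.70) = 41.47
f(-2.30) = -116.63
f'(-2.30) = 20.59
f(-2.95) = -113.86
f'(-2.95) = -34.40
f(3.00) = -28.00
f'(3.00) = -4.00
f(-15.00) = 53504.00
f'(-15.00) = -14368.00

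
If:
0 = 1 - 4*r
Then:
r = 1/4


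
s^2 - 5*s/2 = s*(s - 5/2)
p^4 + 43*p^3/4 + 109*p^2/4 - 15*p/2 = p*(p - 1/4)*(p + 5)*(p + 6)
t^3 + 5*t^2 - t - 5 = (t - 1)*(t + 1)*(t + 5)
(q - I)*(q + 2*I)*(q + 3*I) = q^3 + 4*I*q^2 - q + 6*I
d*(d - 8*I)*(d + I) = d^3 - 7*I*d^2 + 8*d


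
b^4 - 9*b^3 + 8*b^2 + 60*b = b*(b - 6)*(b - 5)*(b + 2)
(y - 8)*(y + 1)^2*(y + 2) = y^4 - 4*y^3 - 27*y^2 - 38*y - 16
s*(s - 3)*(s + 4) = s^3 + s^2 - 12*s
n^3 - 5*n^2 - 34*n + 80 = (n - 8)*(n - 2)*(n + 5)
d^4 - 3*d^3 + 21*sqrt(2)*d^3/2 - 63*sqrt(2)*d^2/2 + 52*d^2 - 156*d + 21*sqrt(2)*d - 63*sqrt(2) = (d - 3)*(d + sqrt(2)/2)*(d + 3*sqrt(2))*(d + 7*sqrt(2))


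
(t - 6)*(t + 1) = t^2 - 5*t - 6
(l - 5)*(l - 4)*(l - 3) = l^3 - 12*l^2 + 47*l - 60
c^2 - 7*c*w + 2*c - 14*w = (c + 2)*(c - 7*w)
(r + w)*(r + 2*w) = r^2 + 3*r*w + 2*w^2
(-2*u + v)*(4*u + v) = -8*u^2 + 2*u*v + v^2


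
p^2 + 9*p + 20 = (p + 4)*(p + 5)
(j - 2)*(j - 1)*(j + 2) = j^3 - j^2 - 4*j + 4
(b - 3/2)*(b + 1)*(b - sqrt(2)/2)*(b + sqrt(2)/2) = b^4 - b^3/2 - 2*b^2 + b/4 + 3/4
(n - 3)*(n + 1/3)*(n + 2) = n^3 - 2*n^2/3 - 19*n/3 - 2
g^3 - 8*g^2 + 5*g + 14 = (g - 7)*(g - 2)*(g + 1)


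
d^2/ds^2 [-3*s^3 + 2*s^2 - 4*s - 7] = 4 - 18*s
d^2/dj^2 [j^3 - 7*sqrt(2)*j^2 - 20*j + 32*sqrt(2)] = 6*j - 14*sqrt(2)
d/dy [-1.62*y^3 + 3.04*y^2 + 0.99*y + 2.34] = -4.86*y^2 + 6.08*y + 0.99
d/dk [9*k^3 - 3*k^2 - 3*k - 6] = 27*k^2 - 6*k - 3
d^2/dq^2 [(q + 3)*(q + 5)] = 2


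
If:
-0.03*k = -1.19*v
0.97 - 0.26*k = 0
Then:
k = 3.73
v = 0.09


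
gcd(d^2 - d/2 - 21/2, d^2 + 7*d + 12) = d + 3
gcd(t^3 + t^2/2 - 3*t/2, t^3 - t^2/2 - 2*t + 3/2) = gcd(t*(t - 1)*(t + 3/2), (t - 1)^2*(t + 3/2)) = t^2 + t/2 - 3/2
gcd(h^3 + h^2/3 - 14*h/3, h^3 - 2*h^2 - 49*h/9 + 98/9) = h^2 + h/3 - 14/3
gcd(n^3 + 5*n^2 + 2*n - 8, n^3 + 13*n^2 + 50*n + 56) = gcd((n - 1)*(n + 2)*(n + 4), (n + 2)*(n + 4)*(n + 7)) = n^2 + 6*n + 8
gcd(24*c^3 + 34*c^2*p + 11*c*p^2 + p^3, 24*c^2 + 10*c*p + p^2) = 24*c^2 + 10*c*p + p^2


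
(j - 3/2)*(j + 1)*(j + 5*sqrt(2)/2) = j^3 - j^2/2 + 5*sqrt(2)*j^2/2 - 5*sqrt(2)*j/4 - 3*j/2 - 15*sqrt(2)/4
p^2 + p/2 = p*(p + 1/2)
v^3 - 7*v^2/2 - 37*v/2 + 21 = (v - 6)*(v - 1)*(v + 7/2)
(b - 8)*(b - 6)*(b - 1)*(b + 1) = b^4 - 14*b^3 + 47*b^2 + 14*b - 48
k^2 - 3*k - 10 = (k - 5)*(k + 2)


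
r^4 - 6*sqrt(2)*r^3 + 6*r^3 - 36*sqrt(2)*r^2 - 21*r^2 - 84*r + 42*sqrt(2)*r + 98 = (r - 1)*(r + 7)*(r - 7*sqrt(2))*(r + sqrt(2))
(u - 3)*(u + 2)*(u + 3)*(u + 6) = u^4 + 8*u^3 + 3*u^2 - 72*u - 108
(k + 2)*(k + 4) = k^2 + 6*k + 8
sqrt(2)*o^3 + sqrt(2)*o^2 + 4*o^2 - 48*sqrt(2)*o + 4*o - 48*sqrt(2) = (o - 4*sqrt(2))*(o + 6*sqrt(2))*(sqrt(2)*o + sqrt(2))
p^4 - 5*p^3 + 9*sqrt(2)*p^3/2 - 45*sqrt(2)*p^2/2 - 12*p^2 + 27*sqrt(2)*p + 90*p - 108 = (p - 3)*(p - 2)*(p - 3*sqrt(2)/2)*(p + 6*sqrt(2))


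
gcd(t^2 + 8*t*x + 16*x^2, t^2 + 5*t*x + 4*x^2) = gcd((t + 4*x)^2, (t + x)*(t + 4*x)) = t + 4*x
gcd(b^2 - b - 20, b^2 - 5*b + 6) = 1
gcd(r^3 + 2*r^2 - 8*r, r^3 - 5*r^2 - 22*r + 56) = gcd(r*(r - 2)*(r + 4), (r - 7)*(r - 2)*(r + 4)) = r^2 + 2*r - 8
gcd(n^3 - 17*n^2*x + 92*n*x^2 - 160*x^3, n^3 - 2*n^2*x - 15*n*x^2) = -n + 5*x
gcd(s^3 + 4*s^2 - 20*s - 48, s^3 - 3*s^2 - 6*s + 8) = s^2 - 2*s - 8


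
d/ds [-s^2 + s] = 1 - 2*s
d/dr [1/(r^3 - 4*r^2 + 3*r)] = (-3*r^2 + 8*r - 3)/(r^2*(r^2 - 4*r + 3)^2)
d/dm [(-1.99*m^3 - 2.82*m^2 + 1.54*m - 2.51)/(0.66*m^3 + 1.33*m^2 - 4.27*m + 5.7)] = (-0.785500000000001*m^4 + 14.9618*m^3 - 19.066*m^2 - 25.4714*m - 1.9397)/(0.4356*m^6 + 1.7556*m^5 - 3.8675*m^4 - 3.8342*m^3 + 33.3949*m^2 - 48.678*m + 32.49)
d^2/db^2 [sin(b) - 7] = -sin(b)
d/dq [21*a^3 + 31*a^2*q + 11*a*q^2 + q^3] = 31*a^2 + 22*a*q + 3*q^2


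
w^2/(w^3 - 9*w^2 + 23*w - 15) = w^2/(w^3 - 9*w^2 + 23*w - 15)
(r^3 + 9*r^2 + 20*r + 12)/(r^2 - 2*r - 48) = (r^2 + 3*r + 2)/(r - 8)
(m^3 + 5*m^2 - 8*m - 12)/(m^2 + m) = m + 4 - 12/m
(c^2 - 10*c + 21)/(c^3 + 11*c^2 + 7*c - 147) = (c - 7)/(c^2 + 14*c + 49)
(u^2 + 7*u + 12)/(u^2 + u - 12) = (u + 3)/(u - 3)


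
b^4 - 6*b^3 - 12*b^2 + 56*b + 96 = (b - 6)*(b - 4)*(b + 2)^2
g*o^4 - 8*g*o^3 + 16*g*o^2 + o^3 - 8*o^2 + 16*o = o*(o - 4)^2*(g*o + 1)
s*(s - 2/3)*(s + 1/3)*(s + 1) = s^4 + 2*s^3/3 - 5*s^2/9 - 2*s/9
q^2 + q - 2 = (q - 1)*(q + 2)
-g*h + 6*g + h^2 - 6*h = (-g + h)*(h - 6)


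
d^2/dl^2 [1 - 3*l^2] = -6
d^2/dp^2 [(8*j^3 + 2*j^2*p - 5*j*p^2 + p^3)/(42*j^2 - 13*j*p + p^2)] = j^2*(-13424*j^3 + 9456*j^2*p - 1968*j*p^2 + 128*p^3)/(74088*j^6 - 68796*j^5*p + 26586*j^4*p^2 - 5473*j^3*p^3 + 633*j^2*p^4 - 39*j*p^5 + p^6)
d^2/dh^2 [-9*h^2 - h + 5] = -18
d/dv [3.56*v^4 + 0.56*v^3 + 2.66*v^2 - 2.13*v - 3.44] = 14.24*v^3 + 1.68*v^2 + 5.32*v - 2.13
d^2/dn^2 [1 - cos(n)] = cos(n)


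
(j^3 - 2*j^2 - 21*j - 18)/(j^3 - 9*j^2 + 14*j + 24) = (j + 3)/(j - 4)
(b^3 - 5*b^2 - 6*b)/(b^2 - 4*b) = (b^2 - 5*b - 6)/(b - 4)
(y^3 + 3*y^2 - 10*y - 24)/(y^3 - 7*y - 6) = (y + 4)/(y + 1)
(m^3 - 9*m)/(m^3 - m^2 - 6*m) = (m + 3)/(m + 2)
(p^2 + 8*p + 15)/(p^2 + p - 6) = (p + 5)/(p - 2)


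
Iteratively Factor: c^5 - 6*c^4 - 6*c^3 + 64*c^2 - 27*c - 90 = (c - 2)*(c^4 - 4*c^3 - 14*c^2 + 36*c + 45) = (c - 5)*(c - 2)*(c^3 + c^2 - 9*c - 9) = (c - 5)*(c - 2)*(c + 3)*(c^2 - 2*c - 3) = (c - 5)*(c - 3)*(c - 2)*(c + 3)*(c + 1)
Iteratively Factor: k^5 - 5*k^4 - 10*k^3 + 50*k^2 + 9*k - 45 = (k - 5)*(k^4 - 10*k^2 + 9) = (k - 5)*(k - 1)*(k^3 + k^2 - 9*k - 9) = (k - 5)*(k - 1)*(k + 3)*(k^2 - 2*k - 3) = (k - 5)*(k - 1)*(k + 1)*(k + 3)*(k - 3)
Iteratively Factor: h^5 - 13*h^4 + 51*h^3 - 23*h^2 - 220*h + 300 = (h - 2)*(h^4 - 11*h^3 + 29*h^2 + 35*h - 150) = (h - 5)*(h - 2)*(h^3 - 6*h^2 - h + 30) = (h - 5)*(h - 2)*(h + 2)*(h^2 - 8*h + 15) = (h - 5)^2*(h - 2)*(h + 2)*(h - 3)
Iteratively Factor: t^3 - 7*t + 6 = (t - 1)*(t^2 + t - 6) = (t - 1)*(t + 3)*(t - 2)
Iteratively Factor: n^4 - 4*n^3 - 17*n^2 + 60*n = (n)*(n^3 - 4*n^2 - 17*n + 60) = n*(n - 3)*(n^2 - n - 20) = n*(n - 5)*(n - 3)*(n + 4)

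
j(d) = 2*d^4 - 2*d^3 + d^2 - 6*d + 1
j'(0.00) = -6.00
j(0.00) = 1.00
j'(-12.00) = -14718.00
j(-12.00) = 45145.00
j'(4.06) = 438.61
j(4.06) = 402.69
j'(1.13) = 0.14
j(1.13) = -4.13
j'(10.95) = 9799.94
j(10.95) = 26182.56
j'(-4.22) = -722.50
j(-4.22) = 828.71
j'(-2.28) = -136.57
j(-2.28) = 97.63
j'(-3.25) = -350.50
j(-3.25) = 322.85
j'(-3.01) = -284.55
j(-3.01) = 246.83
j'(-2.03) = -101.71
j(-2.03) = 68.00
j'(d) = 8*d^3 - 6*d^2 + 2*d - 6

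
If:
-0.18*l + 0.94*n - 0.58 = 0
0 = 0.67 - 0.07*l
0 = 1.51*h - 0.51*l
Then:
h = 3.23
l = 9.57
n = 2.45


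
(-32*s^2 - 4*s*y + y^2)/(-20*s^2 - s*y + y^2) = (-8*s + y)/(-5*s + y)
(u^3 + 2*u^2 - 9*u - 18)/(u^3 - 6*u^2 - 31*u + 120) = (u^2 + 5*u + 6)/(u^2 - 3*u - 40)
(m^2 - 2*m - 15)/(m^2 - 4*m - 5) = (m + 3)/(m + 1)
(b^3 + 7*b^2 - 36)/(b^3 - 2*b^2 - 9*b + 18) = (b + 6)/(b - 3)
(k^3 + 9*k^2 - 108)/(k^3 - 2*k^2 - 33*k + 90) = (k + 6)/(k - 5)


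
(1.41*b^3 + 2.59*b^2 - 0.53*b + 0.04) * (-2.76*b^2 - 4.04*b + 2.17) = -3.8916*b^5 - 12.8448*b^4 - 5.9411*b^3 + 7.6511*b^2 - 1.3117*b + 0.0868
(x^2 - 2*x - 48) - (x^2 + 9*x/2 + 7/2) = -13*x/2 - 103/2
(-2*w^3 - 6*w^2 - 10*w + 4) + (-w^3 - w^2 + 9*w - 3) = -3*w^3 - 7*w^2 - w + 1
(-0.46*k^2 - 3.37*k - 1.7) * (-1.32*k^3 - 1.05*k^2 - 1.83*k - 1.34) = 0.6072*k^5 + 4.9314*k^4 + 6.6243*k^3 + 8.5685*k^2 + 7.6268*k + 2.278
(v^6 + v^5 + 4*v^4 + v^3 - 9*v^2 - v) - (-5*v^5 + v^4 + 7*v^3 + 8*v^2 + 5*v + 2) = v^6 + 6*v^5 + 3*v^4 - 6*v^3 - 17*v^2 - 6*v - 2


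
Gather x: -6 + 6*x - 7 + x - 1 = 7*x - 14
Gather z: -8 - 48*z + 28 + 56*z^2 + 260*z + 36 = 56*z^2 + 212*z + 56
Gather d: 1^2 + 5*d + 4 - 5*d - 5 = 0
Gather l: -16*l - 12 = -16*l - 12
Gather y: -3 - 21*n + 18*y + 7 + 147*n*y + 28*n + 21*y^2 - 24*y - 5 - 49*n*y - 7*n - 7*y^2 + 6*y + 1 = 98*n*y + 14*y^2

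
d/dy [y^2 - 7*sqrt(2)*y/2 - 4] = 2*y - 7*sqrt(2)/2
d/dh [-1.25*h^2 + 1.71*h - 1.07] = 1.71 - 2.5*h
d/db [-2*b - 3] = -2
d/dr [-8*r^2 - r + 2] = -16*r - 1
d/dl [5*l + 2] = 5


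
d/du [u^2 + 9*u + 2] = 2*u + 9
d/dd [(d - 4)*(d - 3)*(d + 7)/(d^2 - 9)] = (d^2 + 6*d + 37)/(d^2 + 6*d + 9)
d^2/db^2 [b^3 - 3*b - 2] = 6*b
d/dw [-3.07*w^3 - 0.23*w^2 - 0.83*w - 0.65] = -9.21*w^2 - 0.46*w - 0.83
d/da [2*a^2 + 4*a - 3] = 4*a + 4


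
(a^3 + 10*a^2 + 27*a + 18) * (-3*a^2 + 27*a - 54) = -3*a^5 - 3*a^4 + 135*a^3 + 135*a^2 - 972*a - 972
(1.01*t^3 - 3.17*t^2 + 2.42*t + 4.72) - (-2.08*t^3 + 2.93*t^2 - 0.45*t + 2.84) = 3.09*t^3 - 6.1*t^2 + 2.87*t + 1.88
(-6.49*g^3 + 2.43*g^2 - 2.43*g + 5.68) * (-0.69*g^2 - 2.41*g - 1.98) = 4.4781*g^5 + 13.9642*g^4 + 8.6706*g^3 - 2.8743*g^2 - 8.8774*g - 11.2464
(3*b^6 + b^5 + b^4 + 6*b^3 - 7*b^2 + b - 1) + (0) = 3*b^6 + b^5 + b^4 + 6*b^3 - 7*b^2 + b - 1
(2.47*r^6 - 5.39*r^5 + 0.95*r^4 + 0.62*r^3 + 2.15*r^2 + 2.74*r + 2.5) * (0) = 0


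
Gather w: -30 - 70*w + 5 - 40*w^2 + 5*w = -40*w^2 - 65*w - 25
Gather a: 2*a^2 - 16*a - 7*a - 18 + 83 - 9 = 2*a^2 - 23*a + 56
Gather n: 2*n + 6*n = 8*n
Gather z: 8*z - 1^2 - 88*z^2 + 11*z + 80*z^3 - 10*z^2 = 80*z^3 - 98*z^2 + 19*z - 1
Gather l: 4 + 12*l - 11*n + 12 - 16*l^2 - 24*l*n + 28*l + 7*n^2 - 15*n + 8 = -16*l^2 + l*(40 - 24*n) + 7*n^2 - 26*n + 24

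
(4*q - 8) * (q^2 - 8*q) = 4*q^3 - 40*q^2 + 64*q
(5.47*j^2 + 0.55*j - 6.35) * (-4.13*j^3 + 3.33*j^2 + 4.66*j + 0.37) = -22.5911*j^5 + 15.9436*j^4 + 53.5472*j^3 - 16.5586*j^2 - 29.3875*j - 2.3495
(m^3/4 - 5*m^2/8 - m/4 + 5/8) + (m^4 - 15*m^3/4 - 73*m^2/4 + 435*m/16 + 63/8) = m^4 - 7*m^3/2 - 151*m^2/8 + 431*m/16 + 17/2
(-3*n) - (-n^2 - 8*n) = n^2 + 5*n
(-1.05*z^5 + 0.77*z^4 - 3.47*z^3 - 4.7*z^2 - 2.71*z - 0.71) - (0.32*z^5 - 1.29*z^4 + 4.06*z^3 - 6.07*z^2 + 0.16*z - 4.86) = -1.37*z^5 + 2.06*z^4 - 7.53*z^3 + 1.37*z^2 - 2.87*z + 4.15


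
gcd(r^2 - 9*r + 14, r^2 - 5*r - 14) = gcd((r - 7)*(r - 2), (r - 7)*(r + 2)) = r - 7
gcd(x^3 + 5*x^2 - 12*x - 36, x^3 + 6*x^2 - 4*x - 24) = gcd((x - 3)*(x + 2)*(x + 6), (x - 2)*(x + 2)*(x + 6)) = x^2 + 8*x + 12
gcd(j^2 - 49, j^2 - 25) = 1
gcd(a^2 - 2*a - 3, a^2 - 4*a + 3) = a - 3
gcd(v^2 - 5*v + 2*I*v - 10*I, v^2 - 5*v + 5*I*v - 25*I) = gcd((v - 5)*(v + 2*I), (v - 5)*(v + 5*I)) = v - 5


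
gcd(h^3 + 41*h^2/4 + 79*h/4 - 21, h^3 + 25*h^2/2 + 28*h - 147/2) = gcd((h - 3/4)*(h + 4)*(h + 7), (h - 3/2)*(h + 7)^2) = h + 7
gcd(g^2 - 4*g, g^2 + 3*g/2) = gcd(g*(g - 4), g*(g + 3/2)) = g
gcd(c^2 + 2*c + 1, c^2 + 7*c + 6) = c + 1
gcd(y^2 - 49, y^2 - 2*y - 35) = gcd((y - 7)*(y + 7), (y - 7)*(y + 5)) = y - 7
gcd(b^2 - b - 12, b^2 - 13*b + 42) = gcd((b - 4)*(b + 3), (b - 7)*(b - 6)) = 1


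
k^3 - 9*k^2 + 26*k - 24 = (k - 4)*(k - 3)*(k - 2)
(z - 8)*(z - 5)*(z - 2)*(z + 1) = z^4 - 14*z^3 + 51*z^2 - 14*z - 80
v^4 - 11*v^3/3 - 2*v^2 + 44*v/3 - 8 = (v - 3)*(v - 2)*(v - 2/3)*(v + 2)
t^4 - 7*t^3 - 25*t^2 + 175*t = t*(t - 7)*(t - 5)*(t + 5)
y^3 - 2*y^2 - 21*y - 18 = (y - 6)*(y + 1)*(y + 3)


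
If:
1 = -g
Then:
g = -1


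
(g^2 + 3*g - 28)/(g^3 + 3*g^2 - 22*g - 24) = (g + 7)/(g^2 + 7*g + 6)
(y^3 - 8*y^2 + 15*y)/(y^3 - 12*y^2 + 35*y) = (y - 3)/(y - 7)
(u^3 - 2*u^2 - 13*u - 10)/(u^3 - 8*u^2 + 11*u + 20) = (u + 2)/(u - 4)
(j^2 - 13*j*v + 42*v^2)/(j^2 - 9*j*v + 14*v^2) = (-j + 6*v)/(-j + 2*v)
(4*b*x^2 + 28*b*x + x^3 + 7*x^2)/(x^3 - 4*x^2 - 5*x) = (4*b*x + 28*b + x^2 + 7*x)/(x^2 - 4*x - 5)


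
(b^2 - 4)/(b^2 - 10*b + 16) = (b + 2)/(b - 8)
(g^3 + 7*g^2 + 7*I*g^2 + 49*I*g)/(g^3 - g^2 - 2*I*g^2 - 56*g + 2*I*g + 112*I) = g*(g + 7*I)/(g^2 - 2*g*(4 + I) + 16*I)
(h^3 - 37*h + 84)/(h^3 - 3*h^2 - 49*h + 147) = (h - 4)/(h - 7)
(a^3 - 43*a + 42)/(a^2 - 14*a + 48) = (a^2 + 6*a - 7)/(a - 8)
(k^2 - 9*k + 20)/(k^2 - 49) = (k^2 - 9*k + 20)/(k^2 - 49)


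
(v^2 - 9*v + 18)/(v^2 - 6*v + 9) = (v - 6)/(v - 3)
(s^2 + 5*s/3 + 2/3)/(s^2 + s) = (s + 2/3)/s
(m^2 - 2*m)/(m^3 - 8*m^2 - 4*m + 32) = m/(m^2 - 6*m - 16)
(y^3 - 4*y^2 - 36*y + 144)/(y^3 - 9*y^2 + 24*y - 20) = (y^3 - 4*y^2 - 36*y + 144)/(y^3 - 9*y^2 + 24*y - 20)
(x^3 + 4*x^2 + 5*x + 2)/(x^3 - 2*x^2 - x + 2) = (x^2 + 3*x + 2)/(x^2 - 3*x + 2)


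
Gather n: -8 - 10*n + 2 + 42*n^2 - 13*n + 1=42*n^2 - 23*n - 5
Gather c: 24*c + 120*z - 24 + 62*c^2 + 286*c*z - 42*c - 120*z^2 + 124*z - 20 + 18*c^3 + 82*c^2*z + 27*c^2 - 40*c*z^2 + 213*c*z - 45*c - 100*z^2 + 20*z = 18*c^3 + c^2*(82*z + 89) + c*(-40*z^2 + 499*z - 63) - 220*z^2 + 264*z - 44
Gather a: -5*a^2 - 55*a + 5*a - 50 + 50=-5*a^2 - 50*a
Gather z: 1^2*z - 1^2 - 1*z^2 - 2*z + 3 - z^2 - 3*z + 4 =-2*z^2 - 4*z + 6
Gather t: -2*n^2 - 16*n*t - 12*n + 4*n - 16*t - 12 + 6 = -2*n^2 - 8*n + t*(-16*n - 16) - 6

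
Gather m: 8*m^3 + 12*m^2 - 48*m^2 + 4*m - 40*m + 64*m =8*m^3 - 36*m^2 + 28*m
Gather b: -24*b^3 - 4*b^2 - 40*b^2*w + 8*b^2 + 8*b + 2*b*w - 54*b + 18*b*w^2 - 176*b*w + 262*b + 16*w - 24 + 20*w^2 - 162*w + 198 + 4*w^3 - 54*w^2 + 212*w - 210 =-24*b^3 + b^2*(4 - 40*w) + b*(18*w^2 - 174*w + 216) + 4*w^3 - 34*w^2 + 66*w - 36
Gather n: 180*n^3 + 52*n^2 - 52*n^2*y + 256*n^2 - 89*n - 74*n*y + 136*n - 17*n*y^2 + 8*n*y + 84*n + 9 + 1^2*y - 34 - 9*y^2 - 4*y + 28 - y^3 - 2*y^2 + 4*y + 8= 180*n^3 + n^2*(308 - 52*y) + n*(-17*y^2 - 66*y + 131) - y^3 - 11*y^2 + y + 11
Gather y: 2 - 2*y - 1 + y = 1 - y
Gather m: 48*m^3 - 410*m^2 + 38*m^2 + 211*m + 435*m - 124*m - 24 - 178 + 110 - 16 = 48*m^3 - 372*m^2 + 522*m - 108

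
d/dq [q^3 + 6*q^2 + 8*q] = 3*q^2 + 12*q + 8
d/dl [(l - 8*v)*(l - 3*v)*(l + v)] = 3*l^2 - 20*l*v + 13*v^2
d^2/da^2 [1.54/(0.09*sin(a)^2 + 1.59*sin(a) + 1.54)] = (-0.049896*sin(a)^4 - 0.661122*sin(a)^3 - 2.964654*sin(a)^2 + 5.093088*sin(a) + 7.35966)/(0.09*sin(a)^2 + 1.59*sin(a) + 1.54)^3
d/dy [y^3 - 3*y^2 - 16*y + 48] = 3*y^2 - 6*y - 16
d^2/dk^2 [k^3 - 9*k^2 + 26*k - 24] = 6*k - 18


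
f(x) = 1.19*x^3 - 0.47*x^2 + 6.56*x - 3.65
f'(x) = 3.57*x^2 - 0.94*x + 6.56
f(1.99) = 16.92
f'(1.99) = 18.83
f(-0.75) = -9.34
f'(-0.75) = 9.27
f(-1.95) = -27.05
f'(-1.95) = 21.97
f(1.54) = 9.68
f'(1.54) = 13.58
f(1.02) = 3.82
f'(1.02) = 9.32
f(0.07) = -3.19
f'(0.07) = 6.51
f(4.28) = 109.12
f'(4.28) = 67.93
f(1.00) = 3.63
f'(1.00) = 9.19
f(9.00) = 884.83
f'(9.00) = 287.27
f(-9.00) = -968.27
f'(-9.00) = 304.19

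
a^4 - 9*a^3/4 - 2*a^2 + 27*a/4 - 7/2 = (a - 2)*(a - 1)^2*(a + 7/4)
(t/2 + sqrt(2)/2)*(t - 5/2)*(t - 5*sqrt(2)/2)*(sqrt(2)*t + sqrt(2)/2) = sqrt(2)*t^4/2 - 3*t^3/2 - sqrt(2)*t^3 - 25*sqrt(2)*t^2/8 + 3*t^2 + 15*t/8 + 5*sqrt(2)*t + 25*sqrt(2)/8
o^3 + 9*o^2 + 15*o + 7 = (o + 1)^2*(o + 7)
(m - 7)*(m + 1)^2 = m^3 - 5*m^2 - 13*m - 7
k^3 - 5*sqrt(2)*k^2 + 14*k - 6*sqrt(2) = (k - 3*sqrt(2))*(k - sqrt(2))^2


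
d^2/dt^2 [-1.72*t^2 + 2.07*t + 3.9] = -3.44000000000000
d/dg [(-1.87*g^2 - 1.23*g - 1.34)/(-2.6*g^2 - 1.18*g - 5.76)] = (-0.991399999999999*g^2 + 14.5744*g + 5.5036)/(6.76*g^4 + 6.136*g^3 + 31.3444*g^2 + 13.5936*g + 33.1776)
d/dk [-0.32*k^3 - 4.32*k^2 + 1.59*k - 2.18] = -0.96*k^2 - 8.64*k + 1.59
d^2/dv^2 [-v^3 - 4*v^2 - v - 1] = -6*v - 8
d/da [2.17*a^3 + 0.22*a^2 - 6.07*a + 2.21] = 6.51*a^2 + 0.44*a - 6.07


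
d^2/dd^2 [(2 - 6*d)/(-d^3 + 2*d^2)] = 4*(9*d^3 - 24*d^2 + 28*d - 12)/(d^4*(d^3 - 6*d^2 + 12*d - 8))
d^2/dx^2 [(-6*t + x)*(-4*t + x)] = 2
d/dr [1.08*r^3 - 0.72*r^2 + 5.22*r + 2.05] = 3.24*r^2 - 1.44*r + 5.22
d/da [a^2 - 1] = 2*a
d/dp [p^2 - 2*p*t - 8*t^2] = 2*p - 2*t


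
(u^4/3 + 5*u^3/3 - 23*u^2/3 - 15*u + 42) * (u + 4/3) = u^5/3 + 19*u^4/9 - 49*u^3/9 - 227*u^2/9 + 22*u + 56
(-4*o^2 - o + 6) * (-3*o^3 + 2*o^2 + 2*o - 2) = 12*o^5 - 5*o^4 - 28*o^3 + 18*o^2 + 14*o - 12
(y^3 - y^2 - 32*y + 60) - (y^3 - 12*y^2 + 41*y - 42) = 11*y^2 - 73*y + 102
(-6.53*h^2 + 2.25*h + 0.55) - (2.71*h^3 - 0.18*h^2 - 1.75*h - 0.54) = -2.71*h^3 - 6.35*h^2 + 4.0*h + 1.09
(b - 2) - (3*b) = -2*b - 2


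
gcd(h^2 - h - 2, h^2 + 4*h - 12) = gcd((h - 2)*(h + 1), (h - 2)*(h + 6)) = h - 2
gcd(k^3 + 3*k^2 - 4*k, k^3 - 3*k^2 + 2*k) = k^2 - k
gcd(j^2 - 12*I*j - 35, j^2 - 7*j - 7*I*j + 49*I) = j - 7*I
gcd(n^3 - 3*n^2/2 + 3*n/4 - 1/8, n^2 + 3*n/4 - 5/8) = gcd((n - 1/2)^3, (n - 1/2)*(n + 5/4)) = n - 1/2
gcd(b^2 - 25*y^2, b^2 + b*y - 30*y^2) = -b + 5*y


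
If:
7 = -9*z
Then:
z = -7/9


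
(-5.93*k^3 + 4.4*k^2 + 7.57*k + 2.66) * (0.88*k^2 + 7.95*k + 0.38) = -5.2184*k^5 - 43.2715*k^4 + 39.3882*k^3 + 64.1943*k^2 + 24.0236*k + 1.0108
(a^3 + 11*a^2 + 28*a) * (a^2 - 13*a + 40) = a^5 - 2*a^4 - 75*a^3 + 76*a^2 + 1120*a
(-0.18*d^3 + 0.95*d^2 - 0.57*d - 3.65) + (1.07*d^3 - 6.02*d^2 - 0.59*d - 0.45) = 0.89*d^3 - 5.07*d^2 - 1.16*d - 4.1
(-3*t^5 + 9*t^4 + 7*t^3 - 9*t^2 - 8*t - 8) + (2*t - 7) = -3*t^5 + 9*t^4 + 7*t^3 - 9*t^2 - 6*t - 15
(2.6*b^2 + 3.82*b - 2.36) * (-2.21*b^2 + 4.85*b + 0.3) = -5.746*b^4 + 4.1678*b^3 + 24.5226*b^2 - 10.3*b - 0.708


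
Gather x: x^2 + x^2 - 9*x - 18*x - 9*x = 2*x^2 - 36*x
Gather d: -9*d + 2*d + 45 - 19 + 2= 28 - 7*d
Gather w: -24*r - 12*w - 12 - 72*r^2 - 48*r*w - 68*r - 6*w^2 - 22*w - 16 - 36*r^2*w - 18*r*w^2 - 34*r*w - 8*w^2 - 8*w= -72*r^2 - 92*r + w^2*(-18*r - 14) + w*(-36*r^2 - 82*r - 42) - 28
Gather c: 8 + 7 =15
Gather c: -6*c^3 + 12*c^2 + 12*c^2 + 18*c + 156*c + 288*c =-6*c^3 + 24*c^2 + 462*c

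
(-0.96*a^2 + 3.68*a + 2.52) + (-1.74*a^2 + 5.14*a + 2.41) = -2.7*a^2 + 8.82*a + 4.93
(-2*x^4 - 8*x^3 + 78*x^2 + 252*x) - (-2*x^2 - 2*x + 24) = -2*x^4 - 8*x^3 + 80*x^2 + 254*x - 24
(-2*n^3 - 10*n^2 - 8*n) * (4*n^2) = -8*n^5 - 40*n^4 - 32*n^3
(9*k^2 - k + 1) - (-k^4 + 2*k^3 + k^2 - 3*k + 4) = k^4 - 2*k^3 + 8*k^2 + 2*k - 3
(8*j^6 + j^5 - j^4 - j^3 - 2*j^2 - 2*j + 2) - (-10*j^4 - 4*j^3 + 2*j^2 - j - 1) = 8*j^6 + j^5 + 9*j^4 + 3*j^3 - 4*j^2 - j + 3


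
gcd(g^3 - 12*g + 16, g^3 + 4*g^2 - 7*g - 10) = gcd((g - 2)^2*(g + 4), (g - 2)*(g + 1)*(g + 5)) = g - 2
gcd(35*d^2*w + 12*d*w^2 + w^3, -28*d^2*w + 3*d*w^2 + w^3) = 7*d*w + w^2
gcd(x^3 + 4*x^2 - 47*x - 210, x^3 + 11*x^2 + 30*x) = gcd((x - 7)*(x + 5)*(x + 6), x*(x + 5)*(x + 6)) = x^2 + 11*x + 30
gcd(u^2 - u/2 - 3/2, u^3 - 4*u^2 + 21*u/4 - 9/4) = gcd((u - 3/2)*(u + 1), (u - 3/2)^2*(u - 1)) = u - 3/2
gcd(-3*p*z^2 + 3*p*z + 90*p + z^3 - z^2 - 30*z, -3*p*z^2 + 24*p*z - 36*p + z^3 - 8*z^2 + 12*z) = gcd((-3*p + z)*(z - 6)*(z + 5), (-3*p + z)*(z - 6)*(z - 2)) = -3*p*z + 18*p + z^2 - 6*z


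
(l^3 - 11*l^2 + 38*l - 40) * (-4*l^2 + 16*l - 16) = -4*l^5 + 60*l^4 - 344*l^3 + 944*l^2 - 1248*l + 640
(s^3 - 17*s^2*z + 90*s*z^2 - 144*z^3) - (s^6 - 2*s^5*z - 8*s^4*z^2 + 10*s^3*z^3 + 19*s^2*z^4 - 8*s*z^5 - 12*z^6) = -s^6 + 2*s^5*z + 8*s^4*z^2 - 10*s^3*z^3 + s^3 - 19*s^2*z^4 - 17*s^2*z + 8*s*z^5 + 90*s*z^2 + 12*z^6 - 144*z^3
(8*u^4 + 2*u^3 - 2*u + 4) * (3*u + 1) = 24*u^5 + 14*u^4 + 2*u^3 - 6*u^2 + 10*u + 4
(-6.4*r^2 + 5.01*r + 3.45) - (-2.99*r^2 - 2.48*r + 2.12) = -3.41*r^2 + 7.49*r + 1.33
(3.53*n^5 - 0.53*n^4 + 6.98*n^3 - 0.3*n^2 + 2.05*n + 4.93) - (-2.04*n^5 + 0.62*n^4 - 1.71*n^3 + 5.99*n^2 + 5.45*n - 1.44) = 5.57*n^5 - 1.15*n^4 + 8.69*n^3 - 6.29*n^2 - 3.4*n + 6.37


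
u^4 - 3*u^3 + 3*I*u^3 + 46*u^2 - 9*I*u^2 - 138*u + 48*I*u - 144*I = (u - 3)*(u - 6*I)*(u + I)*(u + 8*I)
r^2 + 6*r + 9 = (r + 3)^2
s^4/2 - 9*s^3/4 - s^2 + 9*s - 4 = (s/2 + 1)*(s - 4)*(s - 2)*(s - 1/2)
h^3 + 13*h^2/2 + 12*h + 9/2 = (h + 1/2)*(h + 3)^2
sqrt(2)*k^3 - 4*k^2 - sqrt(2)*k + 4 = (k - 1)*(k - 2*sqrt(2))*(sqrt(2)*k + sqrt(2))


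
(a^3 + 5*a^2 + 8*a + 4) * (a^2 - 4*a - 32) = a^5 + a^4 - 44*a^3 - 188*a^2 - 272*a - 128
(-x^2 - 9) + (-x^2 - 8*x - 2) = -2*x^2 - 8*x - 11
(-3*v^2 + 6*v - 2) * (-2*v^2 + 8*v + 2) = 6*v^4 - 36*v^3 + 46*v^2 - 4*v - 4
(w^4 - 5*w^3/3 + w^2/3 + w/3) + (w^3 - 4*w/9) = w^4 - 2*w^3/3 + w^2/3 - w/9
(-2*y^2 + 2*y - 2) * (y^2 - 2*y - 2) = -2*y^4 + 6*y^3 - 2*y^2 + 4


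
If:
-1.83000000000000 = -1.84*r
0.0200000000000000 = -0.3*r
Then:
No Solution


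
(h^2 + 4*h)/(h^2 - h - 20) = h/(h - 5)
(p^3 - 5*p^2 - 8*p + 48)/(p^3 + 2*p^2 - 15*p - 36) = (p - 4)/(p + 3)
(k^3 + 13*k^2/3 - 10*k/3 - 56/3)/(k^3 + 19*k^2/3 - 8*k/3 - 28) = (k + 4)/(k + 6)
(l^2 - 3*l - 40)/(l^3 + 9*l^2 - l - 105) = (l - 8)/(l^2 + 4*l - 21)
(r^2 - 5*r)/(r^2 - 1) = r*(r - 5)/(r^2 - 1)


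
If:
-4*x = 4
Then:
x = -1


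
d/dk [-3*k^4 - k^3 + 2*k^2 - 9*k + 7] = -12*k^3 - 3*k^2 + 4*k - 9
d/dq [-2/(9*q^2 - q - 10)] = 2*(18*q - 1)/(-9*q^2 + q + 10)^2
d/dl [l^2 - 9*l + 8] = 2*l - 9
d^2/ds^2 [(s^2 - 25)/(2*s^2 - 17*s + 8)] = 2*(34*s^3 - 348*s^2 + 2550*s - 6761)/(8*s^6 - 204*s^5 + 1830*s^4 - 6545*s^3 + 7320*s^2 - 3264*s + 512)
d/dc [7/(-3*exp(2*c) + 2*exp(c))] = 14*(3*exp(c) - 1)*exp(-c)/(3*exp(c) - 2)^2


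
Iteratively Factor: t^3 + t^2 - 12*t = (t + 4)*(t^2 - 3*t) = (t - 3)*(t + 4)*(t)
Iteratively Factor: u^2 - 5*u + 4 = (u - 1)*(u - 4)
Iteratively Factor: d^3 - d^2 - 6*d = (d)*(d^2 - d - 6) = d*(d - 3)*(d + 2)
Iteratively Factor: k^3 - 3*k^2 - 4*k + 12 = (k - 2)*(k^2 - k - 6) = (k - 3)*(k - 2)*(k + 2)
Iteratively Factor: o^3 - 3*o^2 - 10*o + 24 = (o - 4)*(o^2 + o - 6) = (o - 4)*(o - 2)*(o + 3)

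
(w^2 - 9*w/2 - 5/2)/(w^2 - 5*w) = (w + 1/2)/w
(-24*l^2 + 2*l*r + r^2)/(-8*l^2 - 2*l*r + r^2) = (6*l + r)/(2*l + r)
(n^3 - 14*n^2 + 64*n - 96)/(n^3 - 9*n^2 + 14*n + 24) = (n - 4)/(n + 1)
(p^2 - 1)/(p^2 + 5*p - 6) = (p + 1)/(p + 6)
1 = 1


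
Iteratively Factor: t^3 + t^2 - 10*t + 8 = (t - 1)*(t^2 + 2*t - 8) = (t - 1)*(t + 4)*(t - 2)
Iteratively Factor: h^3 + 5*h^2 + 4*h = (h + 4)*(h^2 + h) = (h + 1)*(h + 4)*(h)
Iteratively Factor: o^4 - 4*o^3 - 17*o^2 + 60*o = (o - 5)*(o^3 + o^2 - 12*o) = (o - 5)*(o - 3)*(o^2 + 4*o) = o*(o - 5)*(o - 3)*(o + 4)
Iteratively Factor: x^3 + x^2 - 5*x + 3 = (x - 1)*(x^2 + 2*x - 3) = (x - 1)*(x + 3)*(x - 1)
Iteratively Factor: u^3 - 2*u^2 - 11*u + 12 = (u + 3)*(u^2 - 5*u + 4) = (u - 4)*(u + 3)*(u - 1)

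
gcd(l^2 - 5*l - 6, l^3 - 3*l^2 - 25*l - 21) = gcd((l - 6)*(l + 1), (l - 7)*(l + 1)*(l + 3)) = l + 1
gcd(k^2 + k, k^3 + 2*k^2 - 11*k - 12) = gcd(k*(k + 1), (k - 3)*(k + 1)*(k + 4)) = k + 1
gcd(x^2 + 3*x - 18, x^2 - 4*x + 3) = x - 3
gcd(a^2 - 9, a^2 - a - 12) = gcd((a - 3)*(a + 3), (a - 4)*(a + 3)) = a + 3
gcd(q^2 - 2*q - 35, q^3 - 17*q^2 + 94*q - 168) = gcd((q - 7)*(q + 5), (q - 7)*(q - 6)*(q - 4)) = q - 7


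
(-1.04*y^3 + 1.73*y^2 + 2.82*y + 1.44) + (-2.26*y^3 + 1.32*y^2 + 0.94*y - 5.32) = -3.3*y^3 + 3.05*y^2 + 3.76*y - 3.88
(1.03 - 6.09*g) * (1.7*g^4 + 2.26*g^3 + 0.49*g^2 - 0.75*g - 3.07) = -10.353*g^5 - 12.0124*g^4 - 0.6563*g^3 + 5.0722*g^2 + 17.9238*g - 3.1621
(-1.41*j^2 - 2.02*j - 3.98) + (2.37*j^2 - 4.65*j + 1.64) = 0.96*j^2 - 6.67*j - 2.34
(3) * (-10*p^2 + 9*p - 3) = -30*p^2 + 27*p - 9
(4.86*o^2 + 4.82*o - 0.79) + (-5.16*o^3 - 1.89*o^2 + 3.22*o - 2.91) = -5.16*o^3 + 2.97*o^2 + 8.04*o - 3.7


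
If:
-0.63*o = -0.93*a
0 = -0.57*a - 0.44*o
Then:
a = 0.00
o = 0.00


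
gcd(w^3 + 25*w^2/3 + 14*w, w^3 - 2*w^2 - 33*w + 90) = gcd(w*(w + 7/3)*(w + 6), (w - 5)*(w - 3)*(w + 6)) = w + 6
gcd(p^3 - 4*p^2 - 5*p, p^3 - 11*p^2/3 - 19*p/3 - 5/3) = p^2 - 4*p - 5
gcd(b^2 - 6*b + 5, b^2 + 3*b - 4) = b - 1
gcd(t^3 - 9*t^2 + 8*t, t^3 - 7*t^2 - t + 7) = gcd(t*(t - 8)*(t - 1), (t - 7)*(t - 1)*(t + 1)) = t - 1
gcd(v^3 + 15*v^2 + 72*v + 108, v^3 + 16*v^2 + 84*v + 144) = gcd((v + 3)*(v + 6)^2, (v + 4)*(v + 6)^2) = v^2 + 12*v + 36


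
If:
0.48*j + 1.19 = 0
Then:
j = -2.48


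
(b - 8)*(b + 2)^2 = b^3 - 4*b^2 - 28*b - 32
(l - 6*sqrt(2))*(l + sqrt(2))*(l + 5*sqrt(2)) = l^3 - 62*l - 60*sqrt(2)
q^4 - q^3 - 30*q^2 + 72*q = q*(q - 4)*(q - 3)*(q + 6)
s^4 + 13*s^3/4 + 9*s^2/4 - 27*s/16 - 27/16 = (s - 3/4)*(s + 1)*(s + 3/2)^2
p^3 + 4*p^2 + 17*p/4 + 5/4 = (p + 1/2)*(p + 1)*(p + 5/2)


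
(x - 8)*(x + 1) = x^2 - 7*x - 8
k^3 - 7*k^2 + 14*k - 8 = (k - 4)*(k - 2)*(k - 1)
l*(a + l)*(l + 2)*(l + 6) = a*l^3 + 8*a*l^2 + 12*a*l + l^4 + 8*l^3 + 12*l^2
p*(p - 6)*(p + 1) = p^3 - 5*p^2 - 6*p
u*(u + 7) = u^2 + 7*u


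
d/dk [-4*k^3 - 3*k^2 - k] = -12*k^2 - 6*k - 1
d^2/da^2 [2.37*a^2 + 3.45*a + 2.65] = 4.74000000000000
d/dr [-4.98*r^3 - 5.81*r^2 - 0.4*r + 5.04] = -14.94*r^2 - 11.62*r - 0.4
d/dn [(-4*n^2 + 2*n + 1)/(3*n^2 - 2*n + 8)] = 2*(n^2 - 35*n + 9)/(9*n^4 - 12*n^3 + 52*n^2 - 32*n + 64)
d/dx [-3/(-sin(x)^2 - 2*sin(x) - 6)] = -6*(sin(x) + 1)*cos(x)/(sin(x)^2 + 2*sin(x) + 6)^2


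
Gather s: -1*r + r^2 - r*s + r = r^2 - r*s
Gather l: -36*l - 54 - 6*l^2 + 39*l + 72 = -6*l^2 + 3*l + 18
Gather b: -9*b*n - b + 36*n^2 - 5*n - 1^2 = b*(-9*n - 1) + 36*n^2 - 5*n - 1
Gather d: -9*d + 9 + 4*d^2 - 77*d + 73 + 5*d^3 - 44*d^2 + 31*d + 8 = 5*d^3 - 40*d^2 - 55*d + 90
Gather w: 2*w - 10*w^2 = -10*w^2 + 2*w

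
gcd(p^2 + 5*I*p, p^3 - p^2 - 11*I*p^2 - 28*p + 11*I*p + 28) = 1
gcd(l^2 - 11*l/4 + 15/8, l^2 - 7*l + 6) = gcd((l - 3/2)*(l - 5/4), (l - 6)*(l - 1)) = 1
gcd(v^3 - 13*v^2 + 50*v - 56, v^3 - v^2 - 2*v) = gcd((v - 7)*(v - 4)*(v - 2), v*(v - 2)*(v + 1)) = v - 2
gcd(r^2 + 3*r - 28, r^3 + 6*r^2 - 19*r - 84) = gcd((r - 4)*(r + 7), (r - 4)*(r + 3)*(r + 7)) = r^2 + 3*r - 28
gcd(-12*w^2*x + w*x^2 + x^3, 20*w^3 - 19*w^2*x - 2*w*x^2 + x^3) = 4*w + x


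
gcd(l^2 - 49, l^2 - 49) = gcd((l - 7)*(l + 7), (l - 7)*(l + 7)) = l^2 - 49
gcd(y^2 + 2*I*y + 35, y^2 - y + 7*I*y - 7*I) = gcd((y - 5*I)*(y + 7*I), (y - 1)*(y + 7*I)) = y + 7*I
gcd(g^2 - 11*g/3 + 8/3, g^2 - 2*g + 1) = g - 1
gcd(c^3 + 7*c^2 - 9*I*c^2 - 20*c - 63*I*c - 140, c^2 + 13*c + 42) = c + 7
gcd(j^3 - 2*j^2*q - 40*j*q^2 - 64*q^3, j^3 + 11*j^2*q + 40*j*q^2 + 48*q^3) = j + 4*q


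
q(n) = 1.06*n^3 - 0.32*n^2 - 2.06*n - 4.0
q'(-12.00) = 463.54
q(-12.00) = -1857.04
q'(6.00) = 108.58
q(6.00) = 201.08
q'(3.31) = 30.66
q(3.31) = 24.12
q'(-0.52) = -0.87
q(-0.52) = -3.16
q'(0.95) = 0.20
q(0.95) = -5.34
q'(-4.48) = 64.63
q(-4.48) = -96.50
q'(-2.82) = 25.03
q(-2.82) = -24.51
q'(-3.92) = 49.31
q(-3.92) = -64.69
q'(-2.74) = 23.57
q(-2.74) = -22.56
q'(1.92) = 8.43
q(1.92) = -1.63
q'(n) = 3.18*n^2 - 0.64*n - 2.06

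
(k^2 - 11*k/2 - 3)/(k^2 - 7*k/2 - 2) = (k - 6)/(k - 4)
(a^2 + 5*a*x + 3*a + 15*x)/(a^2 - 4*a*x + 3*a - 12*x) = (-a - 5*x)/(-a + 4*x)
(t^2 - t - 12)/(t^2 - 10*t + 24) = (t + 3)/(t - 6)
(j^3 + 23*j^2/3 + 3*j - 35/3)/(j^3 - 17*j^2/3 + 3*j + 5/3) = (3*j^2 + 26*j + 35)/(3*j^2 - 14*j - 5)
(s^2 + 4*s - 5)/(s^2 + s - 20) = (s - 1)/(s - 4)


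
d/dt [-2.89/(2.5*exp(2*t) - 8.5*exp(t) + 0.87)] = (14.45*exp(t) - 24.565)*exp(t)/(2.5*exp(2*t) - 8.5*exp(t) + 0.87)^2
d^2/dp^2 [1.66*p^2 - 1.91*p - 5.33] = 3.32000000000000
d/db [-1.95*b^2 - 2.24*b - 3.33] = -3.9*b - 2.24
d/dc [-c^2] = -2*c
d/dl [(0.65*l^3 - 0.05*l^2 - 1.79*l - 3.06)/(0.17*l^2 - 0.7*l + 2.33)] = (0.1105*l^4 - 0.91*l^3 + 4.8828*l^2 + 0.8074*l - 6.3127)/(0.0289*l^4 - 0.238*l^3 + 1.2822*l^2 - 3.262*l + 5.4289)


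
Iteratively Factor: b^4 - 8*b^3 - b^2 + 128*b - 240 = (b - 3)*(b^3 - 5*b^2 - 16*b + 80) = (b - 5)*(b - 3)*(b^2 - 16) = (b - 5)*(b - 4)*(b - 3)*(b + 4)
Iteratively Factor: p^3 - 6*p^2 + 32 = (p - 4)*(p^2 - 2*p - 8) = (p - 4)^2*(p + 2)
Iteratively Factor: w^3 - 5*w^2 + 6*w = (w)*(w^2 - 5*w + 6) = w*(w - 3)*(w - 2)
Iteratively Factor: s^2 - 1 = (s + 1)*(s - 1)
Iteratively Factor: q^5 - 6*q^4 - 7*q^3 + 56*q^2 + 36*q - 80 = (q + 2)*(q^4 - 8*q^3 + 9*q^2 + 38*q - 40) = (q - 4)*(q + 2)*(q^3 - 4*q^2 - 7*q + 10) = (q - 4)*(q + 2)^2*(q^2 - 6*q + 5) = (q - 4)*(q - 1)*(q + 2)^2*(q - 5)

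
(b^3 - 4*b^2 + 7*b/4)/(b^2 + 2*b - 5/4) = b*(2*b - 7)/(2*b + 5)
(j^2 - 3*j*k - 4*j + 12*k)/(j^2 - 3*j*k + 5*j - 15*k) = (j - 4)/(j + 5)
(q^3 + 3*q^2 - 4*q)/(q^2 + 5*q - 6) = q*(q + 4)/(q + 6)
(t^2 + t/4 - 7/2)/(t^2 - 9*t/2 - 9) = (-4*t^2 - t + 14)/(2*(-2*t^2 + 9*t + 18))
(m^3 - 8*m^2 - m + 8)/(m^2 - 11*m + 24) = (m^2 - 1)/(m - 3)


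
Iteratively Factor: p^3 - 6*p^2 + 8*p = (p - 2)*(p^2 - 4*p) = (p - 4)*(p - 2)*(p)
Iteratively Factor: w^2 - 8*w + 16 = (w - 4)*(w - 4)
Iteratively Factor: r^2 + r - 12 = (r - 3)*(r + 4)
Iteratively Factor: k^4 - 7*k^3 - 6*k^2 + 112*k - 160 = (k + 4)*(k^3 - 11*k^2 + 38*k - 40) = (k - 4)*(k + 4)*(k^2 - 7*k + 10) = (k - 4)*(k - 2)*(k + 4)*(k - 5)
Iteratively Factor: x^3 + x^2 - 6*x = (x - 2)*(x^2 + 3*x) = (x - 2)*(x + 3)*(x)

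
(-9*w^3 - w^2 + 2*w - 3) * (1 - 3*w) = 27*w^4 - 6*w^3 - 7*w^2 + 11*w - 3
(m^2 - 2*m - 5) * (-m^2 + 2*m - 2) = -m^4 + 4*m^3 - m^2 - 6*m + 10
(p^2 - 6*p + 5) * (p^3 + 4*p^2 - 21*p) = p^5 - 2*p^4 - 40*p^3 + 146*p^2 - 105*p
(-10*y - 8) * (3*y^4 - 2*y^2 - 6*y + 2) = -30*y^5 - 24*y^4 + 20*y^3 + 76*y^2 + 28*y - 16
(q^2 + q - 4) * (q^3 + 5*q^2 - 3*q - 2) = q^5 + 6*q^4 - 2*q^3 - 25*q^2 + 10*q + 8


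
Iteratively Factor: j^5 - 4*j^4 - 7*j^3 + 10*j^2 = (j)*(j^4 - 4*j^3 - 7*j^2 + 10*j) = j^2*(j^3 - 4*j^2 - 7*j + 10) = j^2*(j + 2)*(j^2 - 6*j + 5) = j^2*(j - 5)*(j + 2)*(j - 1)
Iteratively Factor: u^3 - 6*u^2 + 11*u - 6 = (u - 2)*(u^2 - 4*u + 3) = (u - 2)*(u - 1)*(u - 3)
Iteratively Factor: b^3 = (b)*(b^2) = b^2*(b)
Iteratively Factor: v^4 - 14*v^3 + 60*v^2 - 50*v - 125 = (v - 5)*(v^3 - 9*v^2 + 15*v + 25) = (v - 5)^2*(v^2 - 4*v - 5) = (v - 5)^3*(v + 1)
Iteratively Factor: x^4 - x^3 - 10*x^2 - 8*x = (x)*(x^3 - x^2 - 10*x - 8) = x*(x + 1)*(x^2 - 2*x - 8) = x*(x - 4)*(x + 1)*(x + 2)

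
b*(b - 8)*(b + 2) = b^3 - 6*b^2 - 16*b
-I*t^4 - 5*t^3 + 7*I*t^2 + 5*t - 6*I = (t - 1)*(t - 3*I)*(t - 2*I)*(-I*t - I)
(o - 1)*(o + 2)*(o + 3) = o^3 + 4*o^2 + o - 6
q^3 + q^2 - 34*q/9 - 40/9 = (q - 2)*(q + 4/3)*(q + 5/3)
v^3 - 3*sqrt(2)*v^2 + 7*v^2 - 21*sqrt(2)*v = v*(v + 7)*(v - 3*sqrt(2))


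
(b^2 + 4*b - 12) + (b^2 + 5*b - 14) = 2*b^2 + 9*b - 26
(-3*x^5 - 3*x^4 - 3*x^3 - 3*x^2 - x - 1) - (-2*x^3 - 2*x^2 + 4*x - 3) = -3*x^5 - 3*x^4 - x^3 - x^2 - 5*x + 2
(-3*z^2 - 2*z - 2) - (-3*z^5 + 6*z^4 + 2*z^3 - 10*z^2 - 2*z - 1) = 3*z^5 - 6*z^4 - 2*z^3 + 7*z^2 - 1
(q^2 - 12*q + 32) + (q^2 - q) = 2*q^2 - 13*q + 32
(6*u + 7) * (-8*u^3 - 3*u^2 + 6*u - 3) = -48*u^4 - 74*u^3 + 15*u^2 + 24*u - 21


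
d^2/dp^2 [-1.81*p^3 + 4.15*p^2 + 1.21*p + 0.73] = 8.3 - 10.86*p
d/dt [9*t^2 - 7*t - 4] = 18*t - 7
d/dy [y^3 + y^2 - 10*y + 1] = 3*y^2 + 2*y - 10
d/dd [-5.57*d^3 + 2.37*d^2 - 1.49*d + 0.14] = -16.71*d^2 + 4.74*d - 1.49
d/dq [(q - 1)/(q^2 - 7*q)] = (-q^2 + 2*q - 7)/(q^2*(q^2 - 14*q + 49))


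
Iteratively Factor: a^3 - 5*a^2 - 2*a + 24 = (a + 2)*(a^2 - 7*a + 12) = (a - 3)*(a + 2)*(a - 4)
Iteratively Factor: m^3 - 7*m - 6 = (m + 1)*(m^2 - m - 6) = (m + 1)*(m + 2)*(m - 3)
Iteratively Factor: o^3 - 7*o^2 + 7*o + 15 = (o - 3)*(o^2 - 4*o - 5) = (o - 3)*(o + 1)*(o - 5)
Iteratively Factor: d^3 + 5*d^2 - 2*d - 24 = (d + 3)*(d^2 + 2*d - 8) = (d - 2)*(d + 3)*(d + 4)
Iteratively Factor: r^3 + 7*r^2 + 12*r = (r + 4)*(r^2 + 3*r) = (r + 3)*(r + 4)*(r)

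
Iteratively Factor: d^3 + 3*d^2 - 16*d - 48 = (d + 4)*(d^2 - d - 12) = (d - 4)*(d + 4)*(d + 3)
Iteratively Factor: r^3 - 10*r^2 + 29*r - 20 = (r - 1)*(r^2 - 9*r + 20) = (r - 5)*(r - 1)*(r - 4)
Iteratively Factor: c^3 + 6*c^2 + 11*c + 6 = (c + 3)*(c^2 + 3*c + 2) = (c + 1)*(c + 3)*(c + 2)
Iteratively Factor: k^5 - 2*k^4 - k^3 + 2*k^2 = (k)*(k^4 - 2*k^3 - k^2 + 2*k) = k*(k - 1)*(k^3 - k^2 - 2*k) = k^2*(k - 1)*(k^2 - k - 2) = k^2*(k - 1)*(k + 1)*(k - 2)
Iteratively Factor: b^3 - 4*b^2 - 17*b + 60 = (b - 5)*(b^2 + b - 12) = (b - 5)*(b - 3)*(b + 4)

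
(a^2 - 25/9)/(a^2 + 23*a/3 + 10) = (a - 5/3)/(a + 6)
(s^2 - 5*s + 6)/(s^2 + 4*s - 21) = (s - 2)/(s + 7)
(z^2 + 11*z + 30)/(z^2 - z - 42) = (z + 5)/(z - 7)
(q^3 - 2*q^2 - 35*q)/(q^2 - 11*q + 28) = q*(q + 5)/(q - 4)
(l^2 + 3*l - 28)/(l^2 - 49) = (l - 4)/(l - 7)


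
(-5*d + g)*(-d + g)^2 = -5*d^3 + 11*d^2*g - 7*d*g^2 + g^3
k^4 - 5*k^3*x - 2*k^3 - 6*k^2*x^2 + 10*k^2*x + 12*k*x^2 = k*(k - 2)*(k - 6*x)*(k + x)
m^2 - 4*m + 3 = (m - 3)*(m - 1)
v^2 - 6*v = v*(v - 6)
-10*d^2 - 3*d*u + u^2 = (-5*d + u)*(2*d + u)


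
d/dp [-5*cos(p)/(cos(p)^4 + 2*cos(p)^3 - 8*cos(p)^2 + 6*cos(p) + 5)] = 20*(-3*cos(p)^4 - 4*cos(p)^3 + 8*cos(p)^2 + 5)*sin(p)/(2*sin(p)^4 + 12*sin(p)^2 + 15*cos(p) + cos(3*p) - 4)^2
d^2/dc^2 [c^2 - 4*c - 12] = 2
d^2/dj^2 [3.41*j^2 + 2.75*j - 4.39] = 6.82000000000000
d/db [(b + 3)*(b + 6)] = 2*b + 9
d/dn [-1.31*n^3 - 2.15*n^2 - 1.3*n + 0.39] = -3.93*n^2 - 4.3*n - 1.3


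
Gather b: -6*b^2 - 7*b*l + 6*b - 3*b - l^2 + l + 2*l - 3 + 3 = -6*b^2 + b*(3 - 7*l) - l^2 + 3*l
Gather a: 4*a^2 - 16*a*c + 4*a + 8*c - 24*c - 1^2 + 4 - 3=4*a^2 + a*(4 - 16*c) - 16*c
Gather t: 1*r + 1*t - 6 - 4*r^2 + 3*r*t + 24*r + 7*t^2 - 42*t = -4*r^2 + 25*r + 7*t^2 + t*(3*r - 41) - 6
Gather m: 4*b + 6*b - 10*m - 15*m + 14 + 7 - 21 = 10*b - 25*m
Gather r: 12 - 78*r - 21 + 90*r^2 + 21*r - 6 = 90*r^2 - 57*r - 15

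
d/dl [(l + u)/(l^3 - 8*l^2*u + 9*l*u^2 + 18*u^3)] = (-2*l + 9*u)/(l^4 - 18*l^3*u + 117*l^2*u^2 - 324*l*u^3 + 324*u^4)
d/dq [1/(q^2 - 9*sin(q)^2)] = 2*(-q + 9*sin(2*q)/2)/(q^2 - 9*sin(q)^2)^2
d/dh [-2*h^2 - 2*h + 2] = -4*h - 2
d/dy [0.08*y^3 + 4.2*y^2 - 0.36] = y*(0.24*y + 8.4)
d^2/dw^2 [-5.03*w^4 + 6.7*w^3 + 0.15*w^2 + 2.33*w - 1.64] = -60.36*w^2 + 40.2*w + 0.3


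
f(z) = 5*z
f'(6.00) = 5.00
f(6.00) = 30.00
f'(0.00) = 5.00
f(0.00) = 0.00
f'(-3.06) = 5.00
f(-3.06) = -15.30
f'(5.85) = 5.00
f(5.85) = 29.25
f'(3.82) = 5.00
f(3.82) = 19.10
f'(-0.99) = 5.00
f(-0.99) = -4.95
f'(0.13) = 5.00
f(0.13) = 0.65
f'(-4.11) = 5.00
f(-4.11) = -20.55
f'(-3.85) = 5.00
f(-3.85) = -19.25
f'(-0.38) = 5.00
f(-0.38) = -1.90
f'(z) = 5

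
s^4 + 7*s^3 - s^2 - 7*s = s*(s - 1)*(s + 1)*(s + 7)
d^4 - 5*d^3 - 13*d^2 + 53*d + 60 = (d - 5)*(d - 4)*(d + 1)*(d + 3)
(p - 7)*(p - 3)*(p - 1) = p^3 - 11*p^2 + 31*p - 21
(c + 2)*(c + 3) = c^2 + 5*c + 6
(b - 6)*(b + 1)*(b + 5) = b^3 - 31*b - 30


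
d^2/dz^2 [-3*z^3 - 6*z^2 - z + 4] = -18*z - 12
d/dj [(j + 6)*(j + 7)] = 2*j + 13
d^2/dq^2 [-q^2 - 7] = -2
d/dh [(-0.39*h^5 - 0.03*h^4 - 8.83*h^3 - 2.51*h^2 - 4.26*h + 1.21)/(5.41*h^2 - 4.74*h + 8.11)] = (-6.3297*h^6 + 7.0698*h^5 - 63.1582*h^4 + 82.7352*h^3 - 179.8899*h^2 - 53.8044*h - 28.8132)/(29.2681*h^4 - 51.2868*h^3 + 110.2178*h^2 - 76.8828*h + 65.7721)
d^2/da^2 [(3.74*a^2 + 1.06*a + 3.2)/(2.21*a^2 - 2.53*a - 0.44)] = (52.177216*a^3 + 115.595376*a^2 - 101.168496*a + 46.277264)/(10.793861*a^6 - 37.070319*a^5 + 35.990955*a^4 - 1.433245*a^3 - 7.16562*a^2 - 1.469424*a - 0.085184)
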